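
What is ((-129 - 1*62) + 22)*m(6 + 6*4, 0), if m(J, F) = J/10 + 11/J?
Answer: -17069/30 ≈ -568.97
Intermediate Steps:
m(J, F) = 11/J + J/10 (m(J, F) = J*(⅒) + 11/J = J/10 + 11/J = 11/J + J/10)
((-129 - 1*62) + 22)*m(6 + 6*4, 0) = ((-129 - 1*62) + 22)*(11/(6 + 6*4) + (6 + 6*4)/10) = ((-129 - 62) + 22)*(11/(6 + 24) + (6 + 24)/10) = (-191 + 22)*(11/30 + (⅒)*30) = -169*(11*(1/30) + 3) = -169*(11/30 + 3) = -169*101/30 = -17069/30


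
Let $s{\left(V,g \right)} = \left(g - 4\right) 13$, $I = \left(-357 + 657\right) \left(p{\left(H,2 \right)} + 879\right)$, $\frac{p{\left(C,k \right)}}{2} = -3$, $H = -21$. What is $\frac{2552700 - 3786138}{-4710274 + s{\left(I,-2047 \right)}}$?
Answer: $\frac{411146}{1578979} \approx 0.26039$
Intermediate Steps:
$p{\left(C,k \right)} = -6$ ($p{\left(C,k \right)} = 2 \left(-3\right) = -6$)
$I = 261900$ ($I = \left(-357 + 657\right) \left(-6 + 879\right) = 300 \cdot 873 = 261900$)
$s{\left(V,g \right)} = -52 + 13 g$ ($s{\left(V,g \right)} = \left(-4 + g\right) 13 = -52 + 13 g$)
$\frac{2552700 - 3786138}{-4710274 + s{\left(I,-2047 \right)}} = \frac{2552700 - 3786138}{-4710274 + \left(-52 + 13 \left(-2047\right)\right)} = - \frac{1233438}{-4710274 - 26663} = - \frac{1233438}{-4736937} = \left(-1233438\right) \left(- \frac{1}{4736937}\right) = \frac{411146}{1578979}$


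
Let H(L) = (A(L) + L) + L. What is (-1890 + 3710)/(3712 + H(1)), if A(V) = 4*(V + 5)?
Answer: 130/267 ≈ 0.48689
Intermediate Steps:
A(V) = 20 + 4*V (A(V) = 4*(5 + V) = 20 + 4*V)
H(L) = 20 + 6*L (H(L) = ((20 + 4*L) + L) + L = (20 + 5*L) + L = 20 + 6*L)
(-1890 + 3710)/(3712 + H(1)) = (-1890 + 3710)/(3712 + (20 + 6*1)) = 1820/(3712 + (20 + 6)) = 1820/(3712 + 26) = 1820/3738 = 1820*(1/3738) = 130/267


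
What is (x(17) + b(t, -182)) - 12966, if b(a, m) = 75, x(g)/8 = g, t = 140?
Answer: -12755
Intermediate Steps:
x(g) = 8*g
(x(17) + b(t, -182)) - 12966 = (8*17 + 75) - 12966 = (136 + 75) - 12966 = 211 - 12966 = -12755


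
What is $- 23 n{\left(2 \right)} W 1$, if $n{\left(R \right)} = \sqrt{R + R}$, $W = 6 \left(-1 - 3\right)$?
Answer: $1104$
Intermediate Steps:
$W = -24$ ($W = 6 \left(-4\right) = -24$)
$n{\left(R \right)} = \sqrt{2} \sqrt{R}$ ($n{\left(R \right)} = \sqrt{2 R} = \sqrt{2} \sqrt{R}$)
$- 23 n{\left(2 \right)} W 1 = - 23 \sqrt{2} \sqrt{2} \left(\left(-24\right) 1\right) = \left(-23\right) 2 \left(-24\right) = \left(-46\right) \left(-24\right) = 1104$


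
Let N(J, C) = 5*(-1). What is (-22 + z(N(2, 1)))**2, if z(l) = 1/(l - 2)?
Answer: 24025/49 ≈ 490.31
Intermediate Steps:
N(J, C) = -5
z(l) = 1/(-2 + l)
(-22 + z(N(2, 1)))**2 = (-22 + 1/(-2 - 5))**2 = (-22 + 1/(-7))**2 = (-22 - 1/7)**2 = (-155/7)**2 = 24025/49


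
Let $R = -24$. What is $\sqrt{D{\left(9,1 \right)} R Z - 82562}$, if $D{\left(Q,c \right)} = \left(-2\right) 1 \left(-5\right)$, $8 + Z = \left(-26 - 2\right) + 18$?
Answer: $i \sqrt{78242} \approx 279.72 i$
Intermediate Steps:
$Z = -18$ ($Z = -8 + \left(\left(-26 - 2\right) + 18\right) = -8 + \left(-28 + 18\right) = -8 - 10 = -18$)
$D{\left(Q,c \right)} = 10$ ($D{\left(Q,c \right)} = \left(-2\right) \left(-5\right) = 10$)
$\sqrt{D{\left(9,1 \right)} R Z - 82562} = \sqrt{10 \left(-24\right) \left(-18\right) - 82562} = \sqrt{\left(-240\right) \left(-18\right) - 82562} = \sqrt{4320 - 82562} = \sqrt{-78242} = i \sqrt{78242}$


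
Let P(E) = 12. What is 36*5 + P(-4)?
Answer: 192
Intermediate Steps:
36*5 + P(-4) = 36*5 + 12 = 180 + 12 = 192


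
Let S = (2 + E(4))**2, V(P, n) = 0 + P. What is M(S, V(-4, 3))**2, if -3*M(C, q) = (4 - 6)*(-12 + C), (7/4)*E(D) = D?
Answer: 43264/2401 ≈ 18.019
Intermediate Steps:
E(D) = 4*D/7
V(P, n) = P
S = 900/49 (S = (2 + (4/7)*4)**2 = (2 + 16/7)**2 = (30/7)**2 = 900/49 ≈ 18.367)
M(C, q) = -8 + 2*C/3 (M(C, q) = -(4 - 6)*(-12 + C)/3 = -(-2)*(-12 + C)/3 = -(24 - 2*C)/3 = -8 + 2*C/3)
M(S, V(-4, 3))**2 = (-8 + (2/3)*(900/49))**2 = (-8 + 600/49)**2 = (208/49)**2 = 43264/2401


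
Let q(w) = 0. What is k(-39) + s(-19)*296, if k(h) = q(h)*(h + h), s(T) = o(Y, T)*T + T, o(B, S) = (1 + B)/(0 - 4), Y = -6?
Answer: -12654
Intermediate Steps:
o(B, S) = -1/4 - B/4 (o(B, S) = (1 + B)/(-4) = (1 + B)*(-1/4) = -1/4 - B/4)
s(T) = 9*T/4 (s(T) = (-1/4 - 1/4*(-6))*T + T = (-1/4 + 3/2)*T + T = 5*T/4 + T = 9*T/4)
k(h) = 0 (k(h) = 0*(h + h) = 0*(2*h) = 0)
k(-39) + s(-19)*296 = 0 + ((9/4)*(-19))*296 = 0 - 171/4*296 = 0 - 12654 = -12654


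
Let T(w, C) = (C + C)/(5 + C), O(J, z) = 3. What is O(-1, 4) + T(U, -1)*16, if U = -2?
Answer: -5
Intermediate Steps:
T(w, C) = 2*C/(5 + C) (T(w, C) = (2*C)/(5 + C) = 2*C/(5 + C))
O(-1, 4) + T(U, -1)*16 = 3 + (2*(-1)/(5 - 1))*16 = 3 + (2*(-1)/4)*16 = 3 + (2*(-1)*(¼))*16 = 3 - ½*16 = 3 - 8 = -5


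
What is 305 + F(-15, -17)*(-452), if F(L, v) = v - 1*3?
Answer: 9345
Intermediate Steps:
F(L, v) = -3 + v (F(L, v) = v - 3 = -3 + v)
305 + F(-15, -17)*(-452) = 305 + (-3 - 17)*(-452) = 305 - 20*(-452) = 305 + 9040 = 9345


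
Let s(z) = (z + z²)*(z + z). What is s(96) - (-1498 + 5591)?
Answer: 1783811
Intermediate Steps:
s(z) = 2*z*(z + z²) (s(z) = (z + z²)*(2*z) = 2*z*(z + z²))
s(96) - (-1498 + 5591) = 2*96²*(1 + 96) - (-1498 + 5591) = 2*9216*97 - 1*4093 = 1787904 - 4093 = 1783811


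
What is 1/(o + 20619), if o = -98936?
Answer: -1/78317 ≈ -1.2769e-5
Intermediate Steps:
1/(o + 20619) = 1/(-98936 + 20619) = 1/(-78317) = -1/78317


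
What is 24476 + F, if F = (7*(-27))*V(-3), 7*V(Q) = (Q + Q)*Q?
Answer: 23990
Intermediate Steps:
V(Q) = 2*Q²/7 (V(Q) = ((Q + Q)*Q)/7 = ((2*Q)*Q)/7 = (2*Q²)/7 = 2*Q²/7)
F = -486 (F = (7*(-27))*((2/7)*(-3)²) = -54*9 = -189*18/7 = -486)
24476 + F = 24476 - 486 = 23990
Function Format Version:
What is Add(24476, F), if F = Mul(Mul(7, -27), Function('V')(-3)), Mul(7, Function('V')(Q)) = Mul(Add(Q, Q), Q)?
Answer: 23990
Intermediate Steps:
Function('V')(Q) = Mul(Rational(2, 7), Pow(Q, 2)) (Function('V')(Q) = Mul(Rational(1, 7), Mul(Add(Q, Q), Q)) = Mul(Rational(1, 7), Mul(Mul(2, Q), Q)) = Mul(Rational(1, 7), Mul(2, Pow(Q, 2))) = Mul(Rational(2, 7), Pow(Q, 2)))
F = -486 (F = Mul(Mul(7, -27), Mul(Rational(2, 7), Pow(-3, 2))) = Mul(-189, Mul(Rational(2, 7), 9)) = Mul(-189, Rational(18, 7)) = -486)
Add(24476, F) = Add(24476, -486) = 23990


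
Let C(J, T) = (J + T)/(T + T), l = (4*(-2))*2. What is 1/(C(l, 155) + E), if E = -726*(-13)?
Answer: 310/2925919 ≈ 0.00010595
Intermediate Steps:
l = -16 (l = -8*2 = -16)
C(J, T) = (J + T)/(2*T) (C(J, T) = (J + T)/((2*T)) = (J + T)*(1/(2*T)) = (J + T)/(2*T))
E = 9438
1/(C(l, 155) + E) = 1/((1/2)*(-16 + 155)/155 + 9438) = 1/((1/2)*(1/155)*139 + 9438) = 1/(139/310 + 9438) = 1/(2925919/310) = 310/2925919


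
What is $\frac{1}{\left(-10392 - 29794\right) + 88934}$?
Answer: $\frac{1}{48748} \approx 2.0514 \cdot 10^{-5}$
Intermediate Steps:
$\frac{1}{\left(-10392 - 29794\right) + 88934} = \frac{1}{-40186 + 88934} = \frac{1}{48748}$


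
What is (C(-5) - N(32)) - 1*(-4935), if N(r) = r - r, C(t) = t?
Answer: 4930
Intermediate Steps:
N(r) = 0
(C(-5) - N(32)) - 1*(-4935) = (-5 - 1*0) - 1*(-4935) = (-5 + 0) + 4935 = -5 + 4935 = 4930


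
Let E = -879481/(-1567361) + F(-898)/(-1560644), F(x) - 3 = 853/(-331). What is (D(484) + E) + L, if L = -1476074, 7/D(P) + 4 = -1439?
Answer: -431136888996508345932391/292083629597248593 ≈ -1.4761e+6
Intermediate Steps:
D(P) = -7/1443 (D(P) = 7/(-4 - 1439) = 7/(-1443) = 7*(-1/1443) = -7/1443)
F(x) = 140/331 (F(x) = 3 + 853/(-331) = 3 + 853*(-1/331) = 3 - 853/331 = 140/331)
E = 113579015854336/202414157725051 (E = -879481/(-1567361) + (140/331)/(-1560644) = -879481*(-1/1567361) + (140/331)*(-1/1560644) = 879481/1567361 - 35/129143291 = 113579015854336/202414157725051 ≈ 0.56112)
(D(484) + E) + L = (-7/1443 + 113579015854336/202414157725051) - 1476074 = 162477620773731491/292083629597248593 - 1476074 = -431136888996508345932391/292083629597248593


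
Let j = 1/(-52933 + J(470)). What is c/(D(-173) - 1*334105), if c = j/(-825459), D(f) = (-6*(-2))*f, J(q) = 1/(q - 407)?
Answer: -21/308471002392381154 ≈ -6.8078e-17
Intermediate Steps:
J(q) = 1/(-407 + q)
D(f) = 12*f
j = -63/3334778 (j = 1/(-52933 + 1/(-407 + 470)) = 1/(-52933 + 1/63) = 1/(-3334778/63) = -63/3334778 ≈ -1.8892e-5)
c = 21/917574171034 (c = -63/3334778/(-825459) = -63/3334778*(-1/825459) = 21/917574171034 ≈ 2.2886e-11)
c/(D(-173) - 1*334105) = 21/(917574171034*(12*(-173) - 1*334105)) = 21/(917574171034*(-2076 - 334105)) = (21/917574171034)/(-336181) = (21/917574171034)*(-1/336181) = -21/308471002392381154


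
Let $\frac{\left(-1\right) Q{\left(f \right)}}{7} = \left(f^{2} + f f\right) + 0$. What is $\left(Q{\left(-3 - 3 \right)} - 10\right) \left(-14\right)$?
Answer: $7196$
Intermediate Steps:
$Q{\left(f \right)} = - 14 f^{2}$ ($Q{\left(f \right)} = - 7 \left(\left(f^{2} + f f\right) + 0\right) = - 7 \left(\left(f^{2} + f^{2}\right) + 0\right) = - 7 \left(2 f^{2} + 0\right) = - 7 \cdot 2 f^{2} = - 14 f^{2}$)
$\left(Q{\left(-3 - 3 \right)} - 10\right) \left(-14\right) = \left(- 14 \left(-3 - 3\right)^{2} - 10\right) \left(-14\right) = \left(- 14 \left(-6\right)^{2} - 10\right) \left(-14\right) = \left(\left(-14\right) 36 - 10\right) \left(-14\right) = \left(-504 - 10\right) \left(-14\right) = \left(-514\right) \left(-14\right) = 7196$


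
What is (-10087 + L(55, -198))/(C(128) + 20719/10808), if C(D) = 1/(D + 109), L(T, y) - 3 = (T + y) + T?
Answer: -26055537312/4921211 ≈ -5294.5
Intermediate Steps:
L(T, y) = 3 + y + 2*T (L(T, y) = 3 + ((T + y) + T) = 3 + (y + 2*T) = 3 + y + 2*T)
C(D) = 1/(109 + D)
(-10087 + L(55, -198))/(C(128) + 20719/10808) = (-10087 + (3 - 198 + 2*55))/(1/(109 + 128) + 20719/10808) = (-10087 + (3 - 198 + 110))/(1/237 + 20719*(1/10808)) = (-10087 - 85)/(1/237 + 20719/10808) = -10172/4921211/2561496 = -10172*2561496/4921211 = -26055537312/4921211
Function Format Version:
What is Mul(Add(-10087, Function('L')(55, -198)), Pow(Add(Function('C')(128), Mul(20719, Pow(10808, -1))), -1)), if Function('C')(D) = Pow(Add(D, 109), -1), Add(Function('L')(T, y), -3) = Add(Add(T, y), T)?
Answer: Rational(-26055537312, 4921211) ≈ -5294.5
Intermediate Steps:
Function('L')(T, y) = Add(3, y, Mul(2, T)) (Function('L')(T, y) = Add(3, Add(Add(T, y), T)) = Add(3, Add(y, Mul(2, T))) = Add(3, y, Mul(2, T)))
Function('C')(D) = Pow(Add(109, D), -1)
Mul(Add(-10087, Function('L')(55, -198)), Pow(Add(Function('C')(128), Mul(20719, Pow(10808, -1))), -1)) = Mul(Add(-10087, Add(3, -198, Mul(2, 55))), Pow(Add(Pow(Add(109, 128), -1), Mul(20719, Pow(10808, -1))), -1)) = Mul(Add(-10087, Add(3, -198, 110)), Pow(Add(Pow(237, -1), Mul(20719, Rational(1, 10808))), -1)) = Mul(Add(-10087, -85), Pow(Add(Rational(1, 237), Rational(20719, 10808)), -1)) = Mul(-10172, Pow(Rational(4921211, 2561496), -1)) = Mul(-10172, Rational(2561496, 4921211)) = Rational(-26055537312, 4921211)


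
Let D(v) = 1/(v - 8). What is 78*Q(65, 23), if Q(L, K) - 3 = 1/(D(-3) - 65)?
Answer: 83343/358 ≈ 232.80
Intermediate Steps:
D(v) = 1/(-8 + v)
Q(L, K) = 2137/716 (Q(L, K) = 3 + 1/(1/(-8 - 3) - 65) = 3 + 1/(1/(-11) - 65) = 3 + 1/(-1/11 - 65) = 3 + 1/(-716/11) = 3 - 11/716 = 2137/716)
78*Q(65, 23) = 78*(2137/716) = 83343/358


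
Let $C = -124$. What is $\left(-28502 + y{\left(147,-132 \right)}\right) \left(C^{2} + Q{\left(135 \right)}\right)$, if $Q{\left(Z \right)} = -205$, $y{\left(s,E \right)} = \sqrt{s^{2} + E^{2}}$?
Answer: $-432403842 + 45513 \sqrt{4337} \approx -4.2941 \cdot 10^{8}$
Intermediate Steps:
$y{\left(s,E \right)} = \sqrt{E^{2} + s^{2}}$
$\left(-28502 + y{\left(147,-132 \right)}\right) \left(C^{2} + Q{\left(135 \right)}\right) = \left(-28502 + \sqrt{\left(-132\right)^{2} + 147^{2}}\right) \left(\left(-124\right)^{2} - 205\right) = \left(-28502 + \sqrt{17424 + 21609}\right) \left(15376 - 205\right) = \left(-28502 + \sqrt{39033}\right) 15171 = \left(-28502 + 3 \sqrt{4337}\right) 15171 = -432403842 + 45513 \sqrt{4337}$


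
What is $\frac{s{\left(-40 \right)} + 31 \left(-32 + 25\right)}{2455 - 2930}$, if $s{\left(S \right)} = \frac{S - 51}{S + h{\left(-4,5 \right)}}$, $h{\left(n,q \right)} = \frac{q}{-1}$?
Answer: $\frac{9674}{21375} \approx 0.45258$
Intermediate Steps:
$h{\left(n,q \right)} = - q$ ($h{\left(n,q \right)} = q \left(-1\right) = - q$)
$s{\left(S \right)} = \frac{-51 + S}{-5 + S}$ ($s{\left(S \right)} = \frac{S - 51}{S - 5} = \frac{-51 + S}{S - 5} = \frac{-51 + S}{-5 + S}$)
$\frac{s{\left(-40 \right)} + 31 \left(-32 + 25\right)}{2455 - 2930} = \frac{\frac{-51 - 40}{-5 - 40} + 31 \left(-32 + 25\right)}{2455 - 2930} = \frac{\frac{1}{-45} \left(-91\right) + 31 \left(-7\right)}{2455 - 2930} = \frac{\left(- \frac{1}{45}\right) \left(-91\right) - 217}{-475} = \left(\frac{91}{45} - 217\right) \left(- \frac{1}{475}\right) = \left(- \frac{9674}{45}\right) \left(- \frac{1}{475}\right) = \frac{9674}{21375}$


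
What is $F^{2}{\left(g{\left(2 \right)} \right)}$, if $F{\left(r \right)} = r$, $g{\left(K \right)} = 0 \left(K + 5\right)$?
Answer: $0$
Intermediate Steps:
$g{\left(K \right)} = 0$ ($g{\left(K \right)} = 0 \left(5 + K\right) = 0$)
$F^{2}{\left(g{\left(2 \right)} \right)} = 0^{2} = 0$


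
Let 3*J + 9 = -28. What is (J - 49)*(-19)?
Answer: 3496/3 ≈ 1165.3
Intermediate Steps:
J = -37/3 (J = -3 + (⅓)*(-28) = -3 - 28/3 = -37/3 ≈ -12.333)
(J - 49)*(-19) = (-37/3 - 49)*(-19) = -184/3*(-19) = 3496/3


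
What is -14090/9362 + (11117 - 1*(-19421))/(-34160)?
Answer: -191802789/79951480 ≈ -2.3990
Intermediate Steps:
-14090/9362 + (11117 - 1*(-19421))/(-34160) = -14090*1/9362 + (11117 + 19421)*(-1/34160) = -7045/4681 + 30538*(-1/34160) = -7045/4681 - 15269/17080 = -191802789/79951480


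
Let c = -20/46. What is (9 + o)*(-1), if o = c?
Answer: -197/23 ≈ -8.5652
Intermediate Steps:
c = -10/23 (c = -20*1/46 = -10/23 ≈ -0.43478)
o = -10/23 ≈ -0.43478
(9 + o)*(-1) = (9 - 10/23)*(-1) = (197/23)*(-1) = -197/23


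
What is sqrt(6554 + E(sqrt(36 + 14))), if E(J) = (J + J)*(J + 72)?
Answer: sqrt(6654 + 720*sqrt(2)) ≈ 87.591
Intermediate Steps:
E(J) = 2*J*(72 + J) (E(J) = (2*J)*(72 + J) = 2*J*(72 + J))
sqrt(6554 + E(sqrt(36 + 14))) = sqrt(6554 + 2*sqrt(36 + 14)*(72 + sqrt(36 + 14))) = sqrt(6554 + 2*sqrt(50)*(72 + sqrt(50))) = sqrt(6554 + 2*(5*sqrt(2))*(72 + 5*sqrt(2))) = sqrt(6554 + 10*sqrt(2)*(72 + 5*sqrt(2)))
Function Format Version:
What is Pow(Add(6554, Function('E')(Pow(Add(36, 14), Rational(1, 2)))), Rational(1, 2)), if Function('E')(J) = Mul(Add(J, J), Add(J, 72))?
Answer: Pow(Add(6654, Mul(720, Pow(2, Rational(1, 2)))), Rational(1, 2)) ≈ 87.591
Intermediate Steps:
Function('E')(J) = Mul(2, J, Add(72, J)) (Function('E')(J) = Mul(Mul(2, J), Add(72, J)) = Mul(2, J, Add(72, J)))
Pow(Add(6554, Function('E')(Pow(Add(36, 14), Rational(1, 2)))), Rational(1, 2)) = Pow(Add(6554, Mul(2, Pow(Add(36, 14), Rational(1, 2)), Add(72, Pow(Add(36, 14), Rational(1, 2))))), Rational(1, 2)) = Pow(Add(6554, Mul(2, Pow(50, Rational(1, 2)), Add(72, Pow(50, Rational(1, 2))))), Rational(1, 2)) = Pow(Add(6554, Mul(2, Mul(5, Pow(2, Rational(1, 2))), Add(72, Mul(5, Pow(2, Rational(1, 2)))))), Rational(1, 2)) = Pow(Add(6554, Mul(10, Pow(2, Rational(1, 2)), Add(72, Mul(5, Pow(2, Rational(1, 2)))))), Rational(1, 2))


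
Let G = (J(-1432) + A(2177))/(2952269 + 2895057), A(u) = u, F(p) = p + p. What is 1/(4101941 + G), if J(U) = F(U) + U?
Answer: 5847326/23985386257647 ≈ 2.4379e-7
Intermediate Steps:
F(p) = 2*p
J(U) = 3*U (J(U) = 2*U + U = 3*U)
G = -2119/5847326 (G = (3*(-1432) + 2177)/(2952269 + 2895057) = (-4296 + 2177)/5847326 = -2119*1/5847326 = -2119/5847326 ≈ -0.00036239)
1/(4101941 + G) = 1/(4101941 - 2119/5847326) = 1/(23985386257647/5847326) = 5847326/23985386257647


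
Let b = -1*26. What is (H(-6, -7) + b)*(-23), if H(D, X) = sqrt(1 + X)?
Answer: 598 - 23*I*sqrt(6) ≈ 598.0 - 56.338*I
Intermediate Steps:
b = -26
(H(-6, -7) + b)*(-23) = (sqrt(1 - 7) - 26)*(-23) = (sqrt(-6) - 26)*(-23) = (I*sqrt(6) - 26)*(-23) = (-26 + I*sqrt(6))*(-23) = 598 - 23*I*sqrt(6)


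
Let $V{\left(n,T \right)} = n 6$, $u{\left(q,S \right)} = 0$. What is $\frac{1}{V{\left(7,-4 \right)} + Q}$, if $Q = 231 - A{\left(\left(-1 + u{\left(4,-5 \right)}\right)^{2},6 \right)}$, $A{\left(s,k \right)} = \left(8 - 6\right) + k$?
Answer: $\frac{1}{265} \approx 0.0037736$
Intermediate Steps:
$V{\left(n,T \right)} = 6 n$
$A{\left(s,k \right)} = 2 + k$
$Q = 223$ ($Q = 231 - \left(2 + 6\right) = 231 - 8 = 223$)
$\frac{1}{V{\left(7,-4 \right)} + Q} = \frac{1}{6 \cdot 7 + 223} = \frac{1}{42 + 223} = \frac{1}{265}$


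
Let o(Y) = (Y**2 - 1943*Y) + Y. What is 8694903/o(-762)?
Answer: 2898301/686816 ≈ 4.2199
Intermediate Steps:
o(Y) = Y**2 - 1942*Y
8694903/o(-762) = 8694903/((-762*(-1942 - 762))) = 8694903/((-762*(-2704))) = 8694903/2060448 = 8694903*(1/2060448) = 2898301/686816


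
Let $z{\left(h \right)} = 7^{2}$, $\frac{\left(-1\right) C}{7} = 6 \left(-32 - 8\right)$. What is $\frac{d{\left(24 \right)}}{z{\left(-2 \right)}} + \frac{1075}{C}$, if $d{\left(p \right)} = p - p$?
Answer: $\frac{215}{336} \approx 0.63988$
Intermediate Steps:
$C = 1680$ ($C = - 7 \cdot 6 \left(-32 - 8\right) = - 7 \cdot 6 \left(-40\right) = \left(-7\right) \left(-240\right) = 1680$)
$z{\left(h \right)} = 49$
$d{\left(p \right)} = 0$
$\frac{d{\left(24 \right)}}{z{\left(-2 \right)}} + \frac{1075}{C} = \frac{0}{49} + \frac{1075}{1680} = 0 \cdot \frac{1}{49} + 1075 \cdot \frac{1}{1680} = 0 + \frac{215}{336} = \frac{215}{336}$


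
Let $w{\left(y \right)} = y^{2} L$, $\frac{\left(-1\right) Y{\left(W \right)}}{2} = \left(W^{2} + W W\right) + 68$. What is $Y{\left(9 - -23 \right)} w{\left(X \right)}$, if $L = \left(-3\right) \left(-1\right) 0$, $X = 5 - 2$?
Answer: $0$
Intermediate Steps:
$X = 3$ ($X = 5 - 2 = 3$)
$Y{\left(W \right)} = -136 - 4 W^{2}$ ($Y{\left(W \right)} = - 2 \left(\left(W^{2} + W W\right) + 68\right) = - 2 \left(\left(W^{2} + W^{2}\right) + 68\right) = - 2 \left(2 W^{2} + 68\right) = - 2 \left(68 + 2 W^{2}\right) = -136 - 4 W^{2}$)
$L = 0$ ($L = 3 \cdot 0 = 0$)
$w{\left(y \right)} = 0$ ($w{\left(y \right)} = y^{2} \cdot 0 = 0$)
$Y{\left(9 - -23 \right)} w{\left(X \right)} = \left(-136 - 4 \left(9 - -23\right)^{2}\right) 0 = \left(-136 - 4 \left(9 + 23\right)^{2}\right) 0 = \left(-136 - 4 \cdot 32^{2}\right) 0 = \left(-136 - 4096\right) 0 = \left(-4232\right) 0 = 0$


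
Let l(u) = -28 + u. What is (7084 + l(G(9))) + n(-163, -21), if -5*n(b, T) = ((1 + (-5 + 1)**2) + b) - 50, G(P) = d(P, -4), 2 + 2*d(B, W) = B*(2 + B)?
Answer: 71437/10 ≈ 7143.7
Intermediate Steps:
d(B, W) = -1 + B*(2 + B)/2 (d(B, W) = -1 + (B*(2 + B))/2 = -1 + B*(2 + B)/2)
G(P) = -1 + P + P**2/2
n(b, T) = 33/5 - b/5 (n(b, T) = -(((1 + (-5 + 1)**2) + b) - 50)/5 = -(((1 + (-4)**2) + b) - 50)/5 = -(((1 + 16) + b) - 50)/5 = -((17 + b) - 50)/5 = -(-33 + b)/5 = 33/5 - b/5)
(7084 + l(G(9))) + n(-163, -21) = (7084 + (-28 + (-1 + 9 + (1/2)*9**2))) + (33/5 - 1/5*(-163)) = (7084 + (-28 + (-1 + 9 + (1/2)*81))) + (33/5 + 163/5) = (7084 + (-28 + (-1 + 9 + 81/2))) + 196/5 = (7084 + (-28 + 97/2)) + 196/5 = (7084 + 41/2) + 196/5 = 14209/2 + 196/5 = 71437/10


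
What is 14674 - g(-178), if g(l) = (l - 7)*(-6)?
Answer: 13564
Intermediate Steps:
g(l) = 42 - 6*l (g(l) = (-7 + l)*(-6) = 42 - 6*l)
14674 - g(-178) = 14674 - (42 - 6*(-178)) = 14674 - (42 + 1068) = 14674 - 1*1110 = 14674 - 1110 = 13564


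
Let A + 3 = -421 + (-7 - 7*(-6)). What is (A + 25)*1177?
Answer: -428428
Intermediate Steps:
A = -389 (A = -3 + (-421 + (-7 - 7*(-6))) = -3 + (-421 + (-7 + 42)) = -3 + (-421 + 35) = -3 - 386 = -389)
(A + 25)*1177 = (-389 + 25)*1177 = -364*1177 = -428428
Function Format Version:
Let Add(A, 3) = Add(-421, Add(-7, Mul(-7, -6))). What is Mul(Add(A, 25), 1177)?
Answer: -428428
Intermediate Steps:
A = -389 (A = Add(-3, Add(-421, Add(-7, Mul(-7, -6)))) = Add(-3, Add(-421, Add(-7, 42))) = Add(-3, Add(-421, 35)) = Add(-3, -386) = -389)
Mul(Add(A, 25), 1177) = Mul(Add(-389, 25), 1177) = Mul(-364, 1177) = -428428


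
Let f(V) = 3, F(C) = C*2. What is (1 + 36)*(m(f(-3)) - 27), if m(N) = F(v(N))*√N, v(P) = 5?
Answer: -999 + 370*√3 ≈ -358.14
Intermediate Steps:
F(C) = 2*C
m(N) = 10*√N (m(N) = (2*5)*√N = 10*√N)
(1 + 36)*(m(f(-3)) - 27) = (1 + 36)*(10*√3 - 27) = 37*(-27 + 10*√3) = -999 + 370*√3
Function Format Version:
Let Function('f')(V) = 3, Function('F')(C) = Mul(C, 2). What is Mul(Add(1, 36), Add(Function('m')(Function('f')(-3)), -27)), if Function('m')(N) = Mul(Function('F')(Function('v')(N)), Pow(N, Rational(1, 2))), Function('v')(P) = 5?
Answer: Add(-999, Mul(370, Pow(3, Rational(1, 2)))) ≈ -358.14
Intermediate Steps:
Function('F')(C) = Mul(2, C)
Function('m')(N) = Mul(10, Pow(N, Rational(1, 2))) (Function('m')(N) = Mul(Mul(2, 5), Pow(N, Rational(1, 2))) = Mul(10, Pow(N, Rational(1, 2))))
Mul(Add(1, 36), Add(Function('m')(Function('f')(-3)), -27)) = Mul(Add(1, 36), Add(Mul(10, Pow(3, Rational(1, 2))), -27)) = Mul(37, Add(-27, Mul(10, Pow(3, Rational(1, 2))))) = Add(-999, Mul(370, Pow(3, Rational(1, 2))))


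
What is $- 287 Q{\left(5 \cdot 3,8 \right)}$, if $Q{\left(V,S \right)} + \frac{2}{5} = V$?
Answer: $- \frac{20951}{5} \approx -4190.2$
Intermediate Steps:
$Q{\left(V,S \right)} = - \frac{2}{5} + V$
$- 287 Q{\left(5 \cdot 3,8 \right)} = - 287 \left(- \frac{2}{5} + 5 \cdot 3\right) = - 287 \left(- \frac{2}{5} + 15\right) = \left(-287\right) \frac{73}{5} = - \frac{20951}{5}$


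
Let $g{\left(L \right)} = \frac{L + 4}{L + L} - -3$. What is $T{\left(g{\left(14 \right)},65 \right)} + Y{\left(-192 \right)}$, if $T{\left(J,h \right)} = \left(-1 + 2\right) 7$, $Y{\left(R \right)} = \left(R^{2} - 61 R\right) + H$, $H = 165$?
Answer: $48748$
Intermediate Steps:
$Y{\left(R \right)} = 165 + R^{2} - 61 R$ ($Y{\left(R \right)} = \left(R^{2} - 61 R\right) + 165 = 165 + R^{2} - 61 R$)
$g{\left(L \right)} = 3 + \frac{4 + L}{2 L}$ ($g{\left(L \right)} = \frac{4 + L}{2 L} + 3 = 3 + \frac{4 + L}{2 L}$)
$T{\left(J,h \right)} = 7$ ($T{\left(J,h \right)} = 1 \cdot 7 = 7$)
$T{\left(g{\left(14 \right)},65 \right)} + Y{\left(-192 \right)} = 7 + \left(165 + \left(-192\right)^{2} - -11712\right) = 7 + \left(165 + 36864 + 11712\right) = 7 + 48741 = 48748$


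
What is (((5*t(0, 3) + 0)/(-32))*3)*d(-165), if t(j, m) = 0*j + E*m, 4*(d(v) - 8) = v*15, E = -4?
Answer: -109935/32 ≈ -3435.5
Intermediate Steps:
d(v) = 8 + 15*v/4 (d(v) = 8 + (v*15)/4 = 8 + (15*v)/4 = 8 + 15*v/4)
t(j, m) = -4*m (t(j, m) = 0*j - 4*m = 0 - 4*m = -4*m)
(((5*t(0, 3) + 0)/(-32))*3)*d(-165) = (((5*(-4*3) + 0)/(-32))*3)*(8 + (15/4)*(-165)) = (((5*(-12) + 0)*(-1/32))*3)*(8 - 2475/4) = (((-60 + 0)*(-1/32))*3)*(-2443/4) = (-60*(-1/32)*3)*(-2443/4) = ((15/8)*3)*(-2443/4) = (45/8)*(-2443/4) = -109935/32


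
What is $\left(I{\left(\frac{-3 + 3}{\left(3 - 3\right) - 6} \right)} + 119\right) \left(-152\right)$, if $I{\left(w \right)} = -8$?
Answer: $-16872$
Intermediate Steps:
$\left(I{\left(\frac{-3 + 3}{\left(3 - 3\right) - 6} \right)} + 119\right) \left(-152\right) = \left(-8 + 119\right) \left(-152\right) = 111 \left(-152\right) = -16872$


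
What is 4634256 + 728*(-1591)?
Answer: 3476008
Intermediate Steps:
4634256 + 728*(-1591) = 4634256 - 1158248 = 3476008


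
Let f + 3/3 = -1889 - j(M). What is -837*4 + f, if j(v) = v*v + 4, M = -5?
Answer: -5267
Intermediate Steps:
j(v) = 4 + v**2 (j(v) = v**2 + 4 = 4 + v**2)
f = -1919 (f = -1 + (-1889 - (4 + (-5)**2)) = -1 + (-1889 - (4 + 25)) = -1 + (-1889 - 1*29) = -1 + (-1889 - 29) = -1 - 1918 = -1919)
-837*4 + f = -837*4 - 1919 = -3348 - 1919 = -5267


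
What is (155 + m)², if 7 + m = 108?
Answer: 65536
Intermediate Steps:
m = 101 (m = -7 + 108 = 101)
(155 + m)² = (155 + 101)² = 256² = 65536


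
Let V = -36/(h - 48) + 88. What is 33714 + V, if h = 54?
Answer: 33796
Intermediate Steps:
V = 82 (V = -36/(54 - 48) + 88 = -36/6 + 88 = -36*1/6 + 88 = -6 + 88 = 82)
33714 + V = 33714 + 82 = 33796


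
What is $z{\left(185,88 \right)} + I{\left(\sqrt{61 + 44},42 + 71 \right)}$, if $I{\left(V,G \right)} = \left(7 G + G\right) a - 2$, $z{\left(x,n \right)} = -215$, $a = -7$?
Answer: $-6545$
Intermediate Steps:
$I{\left(V,G \right)} = -2 - 56 G$ ($I{\left(V,G \right)} = \left(7 G + G\right) \left(-7\right) - 2 = 8 G \left(-7\right) - 2 = - 56 G - 2 = -2 - 56 G$)
$z{\left(185,88 \right)} + I{\left(\sqrt{61 + 44},42 + 71 \right)} = -215 - \left(2 + 56 \left(42 + 71\right)\right) = -215 - 6330 = -6545$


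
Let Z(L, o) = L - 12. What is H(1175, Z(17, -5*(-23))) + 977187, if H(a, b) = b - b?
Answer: 977187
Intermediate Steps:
Z(L, o) = -12 + L
H(a, b) = 0
H(1175, Z(17, -5*(-23))) + 977187 = 0 + 977187 = 977187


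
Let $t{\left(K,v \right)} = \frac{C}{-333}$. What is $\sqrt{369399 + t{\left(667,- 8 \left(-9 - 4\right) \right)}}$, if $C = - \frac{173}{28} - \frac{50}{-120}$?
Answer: $\frac{4 \sqrt{125447005866}}{2331} \approx 607.78$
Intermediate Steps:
$C = - \frac{121}{21}$ ($C = \left(-173\right) \frac{1}{28} - - \frac{5}{12} = - \frac{173}{28} + \frac{5}{12} = - \frac{121}{21} \approx -5.7619$)
$t{\left(K,v \right)} = \frac{121}{6993}$ ($t{\left(K,v \right)} = - \frac{121}{21 \left(-333\right)} = \left(- \frac{121}{21}\right) \left(- \frac{1}{333}\right) = \frac{121}{6993}$)
$\sqrt{369399 + t{\left(667,- 8 \left(-9 - 4\right) \right)}} = \sqrt{369399 + \frac{121}{6993}} = \sqrt{\frac{2583207328}{6993}} = \frac{4 \sqrt{125447005866}}{2331}$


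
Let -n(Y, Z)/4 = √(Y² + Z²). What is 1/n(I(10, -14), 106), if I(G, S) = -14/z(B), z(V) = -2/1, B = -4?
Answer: -√11285/45140 ≈ -0.0023534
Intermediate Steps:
z(V) = -2 (z(V) = -2*1 = -2)
I(G, S) = 7 (I(G, S) = -14/(-2) = -14*(-½) = 7)
n(Y, Z) = -4*√(Y² + Z²)
1/n(I(10, -14), 106) = 1/(-4*√(7² + 106²)) = 1/(-4*√(49 + 11236)) = 1/(-4*√11285) = -√11285/45140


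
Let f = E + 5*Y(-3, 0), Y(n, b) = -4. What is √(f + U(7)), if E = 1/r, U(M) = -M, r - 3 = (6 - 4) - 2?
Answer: 4*I*√15/3 ≈ 5.164*I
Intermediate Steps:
r = 3 (r = 3 + ((6 - 4) - 2) = 3 + (2 - 2) = 3 + 0 = 3)
E = ⅓ (E = 1/3 = 1*(⅓) = ⅓ ≈ 0.33333)
f = -59/3 (f = ⅓ + 5*(-4) = ⅓ - 20 = -59/3 ≈ -19.667)
√(f + U(7)) = √(-59/3 - 1*7) = √(-59/3 - 7) = √(-80/3) = 4*I*√15/3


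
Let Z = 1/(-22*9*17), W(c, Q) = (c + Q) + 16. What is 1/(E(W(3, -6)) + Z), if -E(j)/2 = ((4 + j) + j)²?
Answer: -3366/6058801 ≈ -0.00055556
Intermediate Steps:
W(c, Q) = 16 + Q + c (W(c, Q) = (Q + c) + 16 = 16 + Q + c)
E(j) = -2*(4 + 2*j)² (E(j) = -2*((4 + j) + j)² = -2*(4 + 2*j)²)
Z = -1/3366 (Z = 1/(-198*17) = 1/(-3366) = -1/3366 ≈ -0.00029709)
1/(E(W(3, -6)) + Z) = 1/(-8*(2 + (16 - 6 + 3))² - 1/3366) = 1/(-8*(2 + 13)² - 1/3366) = 1/(-8*15² - 1/3366) = 1/(-8*225 - 1/3366) = 1/(-1800 - 1/3366) = 1/(-6058801/3366) = -3366/6058801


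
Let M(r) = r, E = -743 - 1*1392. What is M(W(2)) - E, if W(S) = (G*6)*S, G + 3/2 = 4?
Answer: 2165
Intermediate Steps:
G = 5/2 (G = -3/2 + 4 = 5/2 ≈ 2.5000)
E = -2135 (E = -743 - 1392 = -2135)
W(S) = 15*S (W(S) = ((5/2)*6)*S = 15*S)
M(W(2)) - E = 15*2 - 1*(-2135) = 30 + 2135 = 2165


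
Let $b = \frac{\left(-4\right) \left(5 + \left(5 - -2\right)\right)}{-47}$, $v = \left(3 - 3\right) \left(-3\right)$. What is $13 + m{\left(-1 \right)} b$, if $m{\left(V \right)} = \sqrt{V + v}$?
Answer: $13 + \frac{48 i}{47} \approx 13.0 + 1.0213 i$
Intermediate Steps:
$v = 0$ ($v = 0 \left(-3\right) = 0$)
$m{\left(V \right)} = \sqrt{V}$ ($m{\left(V \right)} = \sqrt{V + 0} = \sqrt{V}$)
$b = \frac{48}{47}$ ($b = - 4 \left(5 + \left(5 + 2\right)\right) \left(- \frac{1}{47}\right) = - 4 \left(5 + 7\right) \left(- \frac{1}{47}\right) = \left(-4\right) 12 \left(- \frac{1}{47}\right) = \left(-48\right) \left(- \frac{1}{47}\right) = \frac{48}{47} \approx 1.0213$)
$13 + m{\left(-1 \right)} b = 13 + \sqrt{-1} \cdot \frac{48}{47} = 13 + i \frac{48}{47} = 13 + \frac{48 i}{47}$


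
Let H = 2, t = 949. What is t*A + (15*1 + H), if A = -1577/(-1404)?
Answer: 116957/108 ≈ 1082.9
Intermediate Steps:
A = 1577/1404 (A = -1577*(-1/1404) = 1577/1404 ≈ 1.1232)
t*A + (15*1 + H) = 949*(1577/1404) + (15*1 + 2) = 115121/108 + (15 + 2) = 115121/108 + 17 = 116957/108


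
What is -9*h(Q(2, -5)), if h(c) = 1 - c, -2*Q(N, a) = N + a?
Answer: 9/2 ≈ 4.5000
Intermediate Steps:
Q(N, a) = -N/2 - a/2 (Q(N, a) = -(N + a)/2 = -N/2 - a/2)
-9*h(Q(2, -5)) = -9*(1 - (-½*2 - ½*(-5))) = -9*(1 - (-1 + 5/2)) = -9*(1 - 1*3/2) = -9*(1 - 3/2) = -9*(-½) = 9/2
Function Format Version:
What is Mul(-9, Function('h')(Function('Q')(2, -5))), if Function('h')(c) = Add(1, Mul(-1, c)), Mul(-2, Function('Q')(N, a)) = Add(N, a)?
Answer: Rational(9, 2) ≈ 4.5000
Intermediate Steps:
Function('Q')(N, a) = Add(Mul(Rational(-1, 2), N), Mul(Rational(-1, 2), a)) (Function('Q')(N, a) = Mul(Rational(-1, 2), Add(N, a)) = Add(Mul(Rational(-1, 2), N), Mul(Rational(-1, 2), a)))
Mul(-9, Function('h')(Function('Q')(2, -5))) = Mul(-9, Add(1, Mul(-1, Add(Mul(Rational(-1, 2), 2), Mul(Rational(-1, 2), -5))))) = Mul(-9, Add(1, Mul(-1, Add(-1, Rational(5, 2))))) = Mul(-9, Add(1, Mul(-1, Rational(3, 2)))) = Mul(-9, Add(1, Rational(-3, 2))) = Mul(-9, Rational(-1, 2)) = Rational(9, 2)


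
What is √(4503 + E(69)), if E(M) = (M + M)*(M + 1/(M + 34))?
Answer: √148805439/103 ≈ 118.43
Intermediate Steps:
E(M) = 2*M*(M + 1/(34 + M)) (E(M) = (2*M)*(M + 1/(34 + M)) = 2*M*(M + 1/(34 + M)))
√(4503 + E(69)) = √(4503 + 2*69*(1 + 69² + 34*69)/(34 + 69)) = √(4503 + 2*69*(1 + 4761 + 2346)/103) = √(4503 + 2*69*(1/103)*7108) = √(4503 + 980904/103) = √(1444713/103) = √148805439/103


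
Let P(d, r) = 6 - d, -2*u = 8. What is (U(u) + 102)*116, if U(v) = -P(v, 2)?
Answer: 10672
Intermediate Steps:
u = -4 (u = -½*8 = -4)
U(v) = -6 + v (U(v) = -(6 - v) = -6 + v)
(U(u) + 102)*116 = ((-6 - 4) + 102)*116 = (-10 + 102)*116 = 92*116 = 10672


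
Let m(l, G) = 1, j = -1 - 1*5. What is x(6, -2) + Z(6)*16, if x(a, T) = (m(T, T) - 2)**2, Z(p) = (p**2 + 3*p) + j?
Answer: 769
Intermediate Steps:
j = -6 (j = -1 - 5 = -6)
Z(p) = -6 + p**2 + 3*p (Z(p) = (p**2 + 3*p) - 6 = -6 + p**2 + 3*p)
x(a, T) = 1 (x(a, T) = (1 - 2)**2 = (-1)**2 = 1)
x(6, -2) + Z(6)*16 = 1 + (-6 + 6**2 + 3*6)*16 = 1 + (-6 + 36 + 18)*16 = 1 + 48*16 = 1 + 768 = 769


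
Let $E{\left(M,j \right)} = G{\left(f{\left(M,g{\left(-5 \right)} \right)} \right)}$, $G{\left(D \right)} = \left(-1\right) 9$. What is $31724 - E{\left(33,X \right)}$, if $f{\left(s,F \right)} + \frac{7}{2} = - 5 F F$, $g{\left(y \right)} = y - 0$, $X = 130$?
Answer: $31733$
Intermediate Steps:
$g{\left(y \right)} = y$ ($g{\left(y \right)} = y + 0 = y$)
$f{\left(s,F \right)} = - \frac{7}{2} - 5 F^{2}$ ($f{\left(s,F \right)} = - \frac{7}{2} + - 5 F F = - \frac{7}{2} - 5 F^{2}$)
$G{\left(D \right)} = -9$
$E{\left(M,j \right)} = -9$
$31724 - E{\left(33,X \right)} = 31724 - -9 = 31724 + 9 = 31733$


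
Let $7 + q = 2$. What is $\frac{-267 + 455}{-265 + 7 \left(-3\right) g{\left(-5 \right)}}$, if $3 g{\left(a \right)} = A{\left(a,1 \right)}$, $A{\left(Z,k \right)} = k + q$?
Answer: $- \frac{188}{237} \approx -0.79325$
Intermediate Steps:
$q = -5$ ($q = -7 + 2 = -5$)
$A{\left(Z,k \right)} = -5 + k$ ($A{\left(Z,k \right)} = k - 5 = -5 + k$)
$g{\left(a \right)} = - \frac{4}{3}$ ($g{\left(a \right)} = \frac{-5 + 1}{3} = \frac{1}{3} \left(-4\right) = - \frac{4}{3}$)
$\frac{-267 + 455}{-265 + 7 \left(-3\right) g{\left(-5 \right)}} = \frac{-267 + 455}{-265 + 7 \left(-3\right) \left(- \frac{4}{3}\right)} = \frac{188}{-265 - -28} = \frac{188}{-265 + 28} = \frac{188}{-237} = 188 \left(- \frac{1}{237}\right) = - \frac{188}{237}$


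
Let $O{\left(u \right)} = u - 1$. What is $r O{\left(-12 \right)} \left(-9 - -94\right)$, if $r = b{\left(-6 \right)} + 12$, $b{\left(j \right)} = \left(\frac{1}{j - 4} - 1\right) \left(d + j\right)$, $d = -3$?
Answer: $- \frac{48399}{2} \approx -24200.0$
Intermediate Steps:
$O{\left(u \right)} = -1 + u$
$b{\left(j \right)} = \left(-1 + \frac{1}{-4 + j}\right) \left(-3 + j\right)$ ($b{\left(j \right)} = \left(\frac{1}{j - 4} - 1\right) \left(-3 + j\right) = \left(\frac{1}{-4 + j} - 1\right) \left(-3 + j\right) = \left(-1 + \frac{1}{-4 + j}\right) \left(-3 + j\right)$)
$r = \frac{219}{10}$ ($r = \frac{-15 - \left(-6\right)^{2} + 8 \left(-6\right)}{-4 - 6} + 12 = \frac{-15 - 36 - 48}{-10} + 12 = - \frac{-15 - 36 - 48}{10} + 12 = \left(- \frac{1}{10}\right) \left(-99\right) + 12 = \frac{99}{10} + 12 = \frac{219}{10} \approx 21.9$)
$r O{\left(-12 \right)} \left(-9 - -94\right) = \frac{219 \left(-1 - 12\right)}{10} \left(-9 - -94\right) = \frac{219}{10} \left(-13\right) \left(-9 + 94\right) = \left(- \frac{2847}{10}\right) 85 = - \frac{48399}{2}$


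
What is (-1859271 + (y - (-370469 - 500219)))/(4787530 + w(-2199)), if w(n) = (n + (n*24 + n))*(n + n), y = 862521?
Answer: -63031/128119391 ≈ -0.00049197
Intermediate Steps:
w(n) = 52*n² (w(n) = (n + (24*n + n))*(2*n) = (n + 25*n)*(2*n) = (26*n)*(2*n) = 52*n²)
(-1859271 + (y - (-370469 - 500219)))/(4787530 + w(-2199)) = (-1859271 + (862521 - (-370469 - 500219)))/(4787530 + 52*(-2199)²) = (-1859271 + (862521 - 1*(-870688)))/(4787530 + 52*4835601) = (-1859271 + (862521 + 870688))/(4787530 + 251451252) = (-1859271 + 1733209)/256238782 = -126062*1/256238782 = -63031/128119391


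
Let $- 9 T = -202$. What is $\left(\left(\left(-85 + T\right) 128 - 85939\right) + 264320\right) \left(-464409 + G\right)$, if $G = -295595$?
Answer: $- \frac{1165363533460}{9} \approx -1.2948 \cdot 10^{11}$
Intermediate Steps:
$T = \frac{202}{9}$ ($T = \left(- \frac{1}{9}\right) \left(-202\right) = \frac{202}{9} \approx 22.444$)
$\left(\left(\left(-85 + T\right) 128 - 85939\right) + 264320\right) \left(-464409 + G\right) = \left(\left(\left(-85 + \frac{202}{9}\right) 128 - 85939\right) + 264320\right) \left(-464409 - 295595\right) = \left(\left(\left(- \frac{563}{9}\right) 128 - 85939\right) + 264320\right) \left(-760004\right) = \left(\left(- \frac{72064}{9} - 85939\right) + 264320\right) \left(-760004\right) = \left(- \frac{845515}{9} + 264320\right) \left(-760004\right) = \frac{1533365}{9} \left(-760004\right) = - \frac{1165363533460}{9}$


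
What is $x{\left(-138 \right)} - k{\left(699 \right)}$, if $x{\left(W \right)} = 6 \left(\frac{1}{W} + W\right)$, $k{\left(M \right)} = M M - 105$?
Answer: $- \frac{11254453}{23} \approx -4.8932 \cdot 10^{5}$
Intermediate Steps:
$k{\left(M \right)} = -105 + M^{2}$ ($k{\left(M \right)} = M^{2} - 105 = -105 + M^{2}$)
$x{\left(W \right)} = 6 W + \frac{6}{W}$ ($x{\left(W \right)} = 6 \left(W + \frac{1}{W}\right) = 6 W + \frac{6}{W}$)
$x{\left(-138 \right)} - k{\left(699 \right)} = \left(6 \left(-138\right) + \frac{6}{-138}\right) - \left(-105 + 699^{2}\right) = \left(-828 + 6 \left(- \frac{1}{138}\right)\right) - \left(-105 + 488601\right) = \left(-828 - \frac{1}{23}\right) - 488496 = - \frac{19045}{23} - 488496 = - \frac{11254453}{23}$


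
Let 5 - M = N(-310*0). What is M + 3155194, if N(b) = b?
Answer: 3155199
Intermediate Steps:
M = 5 (M = 5 - (-310)*0 = 5 - 1*0 = 5 + 0 = 5)
M + 3155194 = 5 + 3155194 = 3155199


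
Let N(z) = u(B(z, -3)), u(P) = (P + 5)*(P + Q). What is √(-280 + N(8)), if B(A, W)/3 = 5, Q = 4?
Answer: 10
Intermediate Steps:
B(A, W) = 15 (B(A, W) = 3*5 = 15)
u(P) = (4 + P)*(5 + P) (u(P) = (P + 5)*(P + 4) = (5 + P)*(4 + P) = (4 + P)*(5 + P))
N(z) = 380 (N(z) = 20 + 15² + 9*15 = 20 + 225 + 135 = 380)
√(-280 + N(8)) = √(-280 + 380) = √100 = 10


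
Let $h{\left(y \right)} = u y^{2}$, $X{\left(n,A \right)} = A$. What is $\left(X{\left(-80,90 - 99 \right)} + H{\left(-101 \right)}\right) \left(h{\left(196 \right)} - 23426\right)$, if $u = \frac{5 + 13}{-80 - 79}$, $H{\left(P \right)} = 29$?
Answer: $- \frac{29441480}{53} \approx -5.555 \cdot 10^{5}$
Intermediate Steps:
$u = - \frac{6}{53}$ ($u = \frac{18}{-159} = 18 \left(- \frac{1}{159}\right) = - \frac{6}{53} \approx -0.11321$)
$h{\left(y \right)} = - \frac{6 y^{2}}{53}$
$\left(X{\left(-80,90 - 99 \right)} + H{\left(-101 \right)}\right) \left(h{\left(196 \right)} - 23426\right) = \left(\left(90 - 99\right) + 29\right) \left(- \frac{6 \cdot 196^{2}}{53} - 23426\right) = \left(\left(90 - 99\right) + 29\right) \left(\left(- \frac{6}{53}\right) 38416 - 23426\right) = \left(-9 + 29\right) \left(- \frac{230496}{53} - 23426\right) = 20 \left(- \frac{1472074}{53}\right) = - \frac{29441480}{53}$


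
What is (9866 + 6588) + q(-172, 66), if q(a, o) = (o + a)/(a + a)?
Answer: 2830141/172 ≈ 16454.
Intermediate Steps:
q(a, o) = (a + o)/(2*a) (q(a, o) = (a + o)/((2*a)) = (a + o)*(1/(2*a)) = (a + o)/(2*a))
(9866 + 6588) + q(-172, 66) = (9866 + 6588) + (½)*(-172 + 66)/(-172) = 16454 + (½)*(-1/172)*(-106) = 16454 + 53/172 = 2830141/172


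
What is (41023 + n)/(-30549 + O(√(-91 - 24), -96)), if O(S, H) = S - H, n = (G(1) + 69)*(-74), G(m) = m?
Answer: -1091526879/927385324 - 35843*I*√115/927385324 ≈ -1.177 - 0.00041447*I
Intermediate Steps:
n = -5180 (n = (1 + 69)*(-74) = 70*(-74) = -5180)
(41023 + n)/(-30549 + O(√(-91 - 24), -96)) = (41023 - 5180)/(-30549 + (√(-91 - 24) - 1*(-96))) = 35843/(-30549 + (√(-115) + 96)) = 35843/(-30549 + (I*√115 + 96)) = 35843/(-30549 + (96 + I*√115)) = 35843/(-30453 + I*√115)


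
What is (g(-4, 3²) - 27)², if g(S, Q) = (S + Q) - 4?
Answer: 676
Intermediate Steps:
g(S, Q) = -4 + Q + S (g(S, Q) = (Q + S) - 4 = -4 + Q + S)
(g(-4, 3²) - 27)² = ((-4 + 3² - 4) - 27)² = ((-4 + 9 - 4) - 27)² = (1 - 27)² = (-26)² = 676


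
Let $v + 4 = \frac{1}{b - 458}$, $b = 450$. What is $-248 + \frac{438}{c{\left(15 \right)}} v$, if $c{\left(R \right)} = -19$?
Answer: $- \frac{11621}{76} \approx -152.91$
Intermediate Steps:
$v = - \frac{33}{8}$ ($v = -4 + \frac{1}{450 - 458} = -4 + \frac{1}{-8} = -4 - \frac{1}{8} = - \frac{33}{8} \approx -4.125$)
$-248 + \frac{438}{c{\left(15 \right)}} v = -248 + \frac{438}{-19} \left(- \frac{33}{8}\right) = -248 + 438 \left(- \frac{1}{19}\right) \left(- \frac{33}{8}\right) = -248 - - \frac{7227}{76} = -248 + \frac{7227}{76} = - \frac{11621}{76}$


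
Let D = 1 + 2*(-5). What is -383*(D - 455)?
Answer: 177712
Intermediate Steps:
D = -9 (D = 1 - 10 = -9)
-383*(D - 455) = -383*(-9 - 455) = -383*(-464) = 177712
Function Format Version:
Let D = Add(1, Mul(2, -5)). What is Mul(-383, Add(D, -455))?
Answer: 177712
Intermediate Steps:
D = -9 (D = Add(1, -10) = -9)
Mul(-383, Add(D, -455)) = Mul(-383, Add(-9, -455)) = Mul(-383, -464) = 177712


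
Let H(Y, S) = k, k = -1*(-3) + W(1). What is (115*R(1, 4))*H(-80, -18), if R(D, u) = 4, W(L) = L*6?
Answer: 4140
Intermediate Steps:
W(L) = 6*L
k = 9 (k = -1*(-3) + 6*1 = 3 + 6 = 9)
H(Y, S) = 9
(115*R(1, 4))*H(-80, -18) = (115*4)*9 = 460*9 = 4140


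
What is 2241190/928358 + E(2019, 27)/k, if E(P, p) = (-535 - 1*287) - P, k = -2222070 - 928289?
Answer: 3531595276144/1462330490261 ≈ 2.4150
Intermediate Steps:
k = -3150359
E(P, p) = -822 - P (E(P, p) = (-535 - 287) - P = -822 - P)
2241190/928358 + E(2019, 27)/k = 2241190/928358 + (-822 - 1*2019)/(-3150359) = 2241190*(1/928358) + (-822 - 2019)*(-1/3150359) = 1120595/464179 - 2841*(-1/3150359) = 1120595/464179 + 2841/3150359 = 3531595276144/1462330490261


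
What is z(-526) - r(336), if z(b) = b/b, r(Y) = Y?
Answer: -335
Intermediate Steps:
z(b) = 1
z(-526) - r(336) = 1 - 1*336 = 1 - 336 = -335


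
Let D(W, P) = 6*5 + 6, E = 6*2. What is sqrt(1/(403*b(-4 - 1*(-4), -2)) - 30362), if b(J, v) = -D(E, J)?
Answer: I*sqrt(177518234491)/2418 ≈ 174.25*I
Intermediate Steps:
E = 12
D(W, P) = 36 (D(W, P) = 30 + 6 = 36)
b(J, v) = -36 (b(J, v) = -1*36 = -36)
sqrt(1/(403*b(-4 - 1*(-4), -2)) - 30362) = sqrt(1/(403*(-36)) - 30362) = sqrt(1/(-14508) - 30362) = sqrt(-1/14508 - 30362) = sqrt(-440491897/14508) = I*sqrt(177518234491)/2418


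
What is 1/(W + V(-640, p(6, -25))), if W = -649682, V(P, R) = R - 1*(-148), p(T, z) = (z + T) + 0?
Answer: -1/649553 ≈ -1.5395e-6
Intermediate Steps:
p(T, z) = T + z (p(T, z) = (T + z) + 0 = T + z)
V(P, R) = 148 + R (V(P, R) = R + 148 = 148 + R)
1/(W + V(-640, p(6, -25))) = 1/(-649682 + (148 + (6 - 25))) = 1/(-649682 + (148 - 19)) = 1/(-649682 + 129) = 1/(-649553) = -1/649553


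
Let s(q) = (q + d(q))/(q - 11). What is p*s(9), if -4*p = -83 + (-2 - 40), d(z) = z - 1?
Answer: -2125/8 ≈ -265.63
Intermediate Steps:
d(z) = -1 + z
s(q) = (-1 + 2*q)/(-11 + q) (s(q) = (q + (-1 + q))/(q - 11) = (-1 + 2*q)/(-11 + q))
p = 125/4 (p = -(-83 + (-2 - 40))/4 = -(-83 - 42)/4 = -1/4*(-125) = 125/4 ≈ 31.250)
p*s(9) = 125*((-1 + 2*9)/(-11 + 9))/4 = 125*((-1 + 18)/(-2))/4 = 125*(-1/2*17)/4 = (125/4)*(-17/2) = -2125/8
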